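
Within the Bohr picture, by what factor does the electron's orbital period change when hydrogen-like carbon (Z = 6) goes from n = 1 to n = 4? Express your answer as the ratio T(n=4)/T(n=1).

64

T ∝ Z^-2 · n^3; with Z fixed, T ∝ n^3.
T(n=4)/T(n=1) = (4/1)^3 = 64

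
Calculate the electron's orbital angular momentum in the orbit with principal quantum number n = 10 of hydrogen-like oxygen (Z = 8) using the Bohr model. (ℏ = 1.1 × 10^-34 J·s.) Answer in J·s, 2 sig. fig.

L_n = nℏ = 10 × 1.1 × 10^-34 = 1.1 × 10^-33 J·s

1.1 × 10^-33 J·s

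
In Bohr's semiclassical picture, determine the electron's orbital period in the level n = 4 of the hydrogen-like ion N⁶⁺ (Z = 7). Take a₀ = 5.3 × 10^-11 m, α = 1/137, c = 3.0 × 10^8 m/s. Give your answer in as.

r = n²a₀/Z = 4²·5.3 × 10^-11/7 = 1.2 × 10^-10 m
v = Zαc/n = 7·0.0073·3.0 × 10^8/4 = 3.8 × 10^6 m/s
T = 2πr/v = 2.0 × 10^-16 s = 200 as

200 as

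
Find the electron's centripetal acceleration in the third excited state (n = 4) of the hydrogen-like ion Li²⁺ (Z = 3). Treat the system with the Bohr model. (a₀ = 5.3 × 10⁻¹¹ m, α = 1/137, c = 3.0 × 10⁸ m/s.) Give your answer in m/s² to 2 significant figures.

9.5 × 10²¹ m/s²

r = n²a₀/Z = 2.8 × 10⁻¹⁰ m, v = Zαc/n = 1.6 × 10⁶ m/s
a = v²/r = (1.6 × 10⁶)² / 2.8 × 10⁻¹⁰ = 9.5 × 10²¹ m/s²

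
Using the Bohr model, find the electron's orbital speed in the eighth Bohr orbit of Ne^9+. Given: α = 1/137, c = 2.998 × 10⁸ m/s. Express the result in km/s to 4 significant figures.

v_n = Zαc/n = 10 × 0.007299 × 2.998 × 10⁸ / 8
    = 2735 km/s

2735 km/s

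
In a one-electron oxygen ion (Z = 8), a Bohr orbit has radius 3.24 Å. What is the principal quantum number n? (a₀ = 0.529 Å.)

7

r_n = n²a₀/Z ⇒ n² = rZ/a₀ = 3.24 × 8 / 0.529 ≈ 49.00
n = 7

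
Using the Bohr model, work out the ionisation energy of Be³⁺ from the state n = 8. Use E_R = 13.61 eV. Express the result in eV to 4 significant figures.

3.402 eV

E_n = −E_R·Z²/n² = −13.61 × 4²/8² eV = -3.402 eV
Ionisation energy = −E_n = 3.402 eV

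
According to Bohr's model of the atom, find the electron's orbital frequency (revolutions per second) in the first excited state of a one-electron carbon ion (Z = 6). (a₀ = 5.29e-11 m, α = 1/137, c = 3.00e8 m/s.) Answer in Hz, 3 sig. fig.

2.96e16 Hz

r = n²a₀/Z = 3.53e-11 m, v = Zαc/n = 6.57e6 m/s
f = v/(2πr) = 2.96e16 Hz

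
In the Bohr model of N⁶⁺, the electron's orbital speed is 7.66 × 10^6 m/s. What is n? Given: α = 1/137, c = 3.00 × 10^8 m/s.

v_n = Zαc/n ⇒ n = Zαc/v = 7 × 0.00730 × 3.00 × 10^8 / 7.66 × 10^6 ≈ 2.00
n = 2

2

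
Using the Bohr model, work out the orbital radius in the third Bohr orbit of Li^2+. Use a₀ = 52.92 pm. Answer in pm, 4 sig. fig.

158.8 pm

r_n = n²a₀/Z = 3² × 52.92 / 3
    = 9 × 52.92 / 3 = 158.8 pm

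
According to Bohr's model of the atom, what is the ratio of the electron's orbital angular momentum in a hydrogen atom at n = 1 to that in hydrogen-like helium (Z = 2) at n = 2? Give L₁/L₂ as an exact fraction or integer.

L = nℏ is independent of Z.
L₁/L₂ = n₁/n₂ = 1/2 = 1/2

1/2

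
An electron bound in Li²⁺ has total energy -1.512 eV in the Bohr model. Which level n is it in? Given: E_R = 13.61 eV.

9

E_n = −E_R Z²/n² ⇒ n² = E_R Z²/(−E_n) = 13.61 × 3² / 1.512 ≈ 81.01
n = 9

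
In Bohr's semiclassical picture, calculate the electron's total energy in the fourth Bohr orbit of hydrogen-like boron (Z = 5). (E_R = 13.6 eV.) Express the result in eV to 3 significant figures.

E_n = −E_R·Z²/n² = −13.6 × 5²/4² = -21.2 eV

-21.2 eV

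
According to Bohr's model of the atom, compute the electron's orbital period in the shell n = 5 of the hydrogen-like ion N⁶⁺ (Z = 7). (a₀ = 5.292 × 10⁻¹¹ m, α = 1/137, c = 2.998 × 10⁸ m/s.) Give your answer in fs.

r = n²a₀/Z = 5²·5.292 × 10⁻¹¹/7 = 1.890 × 10⁻¹⁰ m
v = Zαc/n = 7·0.007299·2.998 × 10⁸/5 = 3.064 × 10⁶ m/s
T = 2πr/v = 3.876 × 10⁻¹⁶ s = 0.3876 fs

0.3876 fs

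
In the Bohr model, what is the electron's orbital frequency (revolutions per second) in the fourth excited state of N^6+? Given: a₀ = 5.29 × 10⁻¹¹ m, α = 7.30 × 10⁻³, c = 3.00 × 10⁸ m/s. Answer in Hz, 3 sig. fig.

2.58 × 10¹⁵ Hz

r = n²a₀/Z = 1.89 × 10⁻¹⁰ m, v = Zαc/n = 3.07 × 10⁶ m/s
f = v/(2πr) = 2.58 × 10¹⁵ Hz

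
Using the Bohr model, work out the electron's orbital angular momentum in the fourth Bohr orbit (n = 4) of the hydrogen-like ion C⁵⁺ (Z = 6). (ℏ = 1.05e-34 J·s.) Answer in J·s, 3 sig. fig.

4.20e-34 J·s

L_n = nℏ = 4 × 1.05e-34 = 4.20e-34 J·s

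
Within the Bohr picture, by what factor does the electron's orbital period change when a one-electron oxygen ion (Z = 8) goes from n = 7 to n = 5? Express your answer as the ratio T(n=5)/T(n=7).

T ∝ Z^-2 · n^3; with Z fixed, T ∝ n^3.
T(n=5)/T(n=7) = (5/7)^3 = 125/343

125/343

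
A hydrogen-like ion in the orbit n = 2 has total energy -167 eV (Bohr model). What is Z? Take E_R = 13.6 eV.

E_n = −E_R Z²/n² ⇒ Z² = −E_n n²/E_R = 167 × 2² / 13.6 ≈ 49.12
Z = 7

7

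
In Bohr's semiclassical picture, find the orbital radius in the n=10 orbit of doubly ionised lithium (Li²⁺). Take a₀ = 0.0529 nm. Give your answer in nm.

1.76 nm

r_n = n²a₀/Z = 10² × 0.0529 / 3
    = 100 × 0.0529 / 3 = 1.76 nm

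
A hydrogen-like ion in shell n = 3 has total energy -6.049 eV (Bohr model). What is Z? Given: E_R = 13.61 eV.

2

E_n = −E_R Z²/n² ⇒ Z² = −E_n n²/E_R = 6.049 × 3² / 13.61 ≈ 4.00
Z = 2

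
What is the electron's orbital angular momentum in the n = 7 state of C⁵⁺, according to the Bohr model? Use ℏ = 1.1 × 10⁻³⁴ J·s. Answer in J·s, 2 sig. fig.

L_n = nℏ = 7 × 1.1 × 10⁻³⁴ = 7.7 × 10⁻³⁴ J·s

7.7 × 10⁻³⁴ J·s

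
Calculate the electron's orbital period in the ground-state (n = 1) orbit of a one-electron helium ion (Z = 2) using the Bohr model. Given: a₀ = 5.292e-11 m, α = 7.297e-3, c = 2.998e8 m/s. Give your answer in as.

38.00 as

r = n²a₀/Z = 1²·5.292e-11/2 = 2.646e-11 m
v = Zαc/n = 2·0.007297·2.998e8/1 = 4.375e6 m/s
T = 2πr/v = 3.800e-17 s = 38.00 as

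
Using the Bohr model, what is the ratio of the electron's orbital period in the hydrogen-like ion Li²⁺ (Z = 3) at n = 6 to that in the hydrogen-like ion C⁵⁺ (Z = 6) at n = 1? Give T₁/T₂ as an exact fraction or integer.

864

T ∝ Z^-2 · n^3
T₁/T₂ = (3/6)^-2 · (6/1)^3 = 864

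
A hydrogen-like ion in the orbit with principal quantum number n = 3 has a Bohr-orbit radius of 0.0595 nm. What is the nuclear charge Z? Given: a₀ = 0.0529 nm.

8

r_n = n²a₀/Z ⇒ Z = n²a₀/r = 3² × 0.0529 / 0.0595 ≈ 8.00
Z = 8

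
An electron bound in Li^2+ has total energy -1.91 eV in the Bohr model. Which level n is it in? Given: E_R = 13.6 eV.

8

E_n = −E_R Z²/n² ⇒ n² = E_R Z²/(−E_n) = 13.6 × 3² / 1.91 ≈ 64.08
n = 8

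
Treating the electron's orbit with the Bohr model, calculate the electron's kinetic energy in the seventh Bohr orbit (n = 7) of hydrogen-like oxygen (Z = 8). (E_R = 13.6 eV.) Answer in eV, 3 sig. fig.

For a Coulomb orbit the virial theorem gives K = −E_n.
E_n = −E_R·Z²/n², so K = E_R·Z²/n² = 13.6 × 8²/7² = 17.8 eV

17.8 eV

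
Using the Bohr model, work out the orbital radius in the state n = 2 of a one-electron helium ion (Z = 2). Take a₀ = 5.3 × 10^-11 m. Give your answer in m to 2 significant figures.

1.1 × 10^-10 m

r_n = n²a₀/Z = 2² × 5.3 × 10^-11 / 2
    = 4 × 5.3 × 10^-11 / 2 = 1.1 × 10^-10 m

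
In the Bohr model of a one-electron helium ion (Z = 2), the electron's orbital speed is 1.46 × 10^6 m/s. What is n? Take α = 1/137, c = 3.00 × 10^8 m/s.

v_n = Zαc/n ⇒ n = Zαc/v = 2 × 0.00730 × 3.00 × 10^8 / 1.46 × 10^6 ≈ 3.00
n = 3

3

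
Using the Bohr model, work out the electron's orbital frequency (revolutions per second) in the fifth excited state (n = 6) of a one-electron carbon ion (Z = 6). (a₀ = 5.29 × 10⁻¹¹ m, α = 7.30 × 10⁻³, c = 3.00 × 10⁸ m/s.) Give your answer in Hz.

r = n²a₀/Z = 3.17 × 10⁻¹⁰ m, v = Zαc/n = 2.19 × 10⁶ m/s
f = v/(2πr) = 1.10 × 10¹⁵ Hz

1.10 × 10¹⁵ Hz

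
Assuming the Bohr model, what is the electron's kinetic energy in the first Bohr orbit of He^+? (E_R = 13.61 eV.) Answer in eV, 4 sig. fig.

54.44 eV

For a Coulomb orbit the virial theorem gives K = −E_n.
E_n = −E_R·Z²/n², so K = E_R·Z²/n² = 13.61 × 2²/1² = 54.44 eV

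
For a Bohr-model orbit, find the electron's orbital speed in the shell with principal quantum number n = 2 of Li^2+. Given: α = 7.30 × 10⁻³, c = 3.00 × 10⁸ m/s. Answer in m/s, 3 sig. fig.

3.29 × 10⁶ m/s

v_n = Zαc/n = 3 × 0.00730 × 3.00 × 10⁸ / 2
    = 3.29 × 10⁶ m/s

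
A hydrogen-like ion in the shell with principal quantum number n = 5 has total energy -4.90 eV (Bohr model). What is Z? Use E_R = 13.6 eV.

E_n = −E_R Z²/n² ⇒ Z² = −E_n n²/E_R = 4.90 × 5² / 13.6 ≈ 9.01
Z = 3

3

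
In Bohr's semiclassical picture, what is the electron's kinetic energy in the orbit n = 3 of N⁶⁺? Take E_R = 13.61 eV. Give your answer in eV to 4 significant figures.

74.10 eV

For a Coulomb orbit the virial theorem gives K = −E_n.
E_n = −E_R·Z²/n², so K = E_R·Z²/n² = 13.61 × 7²/3² = 74.10 eV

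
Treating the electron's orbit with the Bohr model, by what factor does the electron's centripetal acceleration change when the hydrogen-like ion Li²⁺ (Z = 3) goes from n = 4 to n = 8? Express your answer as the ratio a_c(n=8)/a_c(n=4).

a_c ∝ Z^3 · n^-4; with Z fixed, a_c ∝ n^-4.
a_c(n=8)/a_c(n=4) = (8/4)^-4 = 1/16

1/16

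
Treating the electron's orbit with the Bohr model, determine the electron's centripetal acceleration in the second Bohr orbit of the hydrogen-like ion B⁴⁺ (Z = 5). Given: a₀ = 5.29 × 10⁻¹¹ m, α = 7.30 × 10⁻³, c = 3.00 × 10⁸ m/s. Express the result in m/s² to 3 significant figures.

r = n²a₀/Z = 4.23 × 10⁻¹¹ m, v = Zαc/n = 5.47 × 10⁶ m/s
a = v²/r = (5.47 × 10⁶)² / 4.23 × 10⁻¹¹ = 7.08 × 10²³ m/s²

7.08 × 10²³ m/s²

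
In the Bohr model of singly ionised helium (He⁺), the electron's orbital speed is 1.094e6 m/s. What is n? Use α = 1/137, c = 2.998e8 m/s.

v_n = Zαc/n ⇒ n = Zαc/v = 2 × 0.007299 × 2.998e8 / 1.094e6 ≈ 4.00
n = 4

4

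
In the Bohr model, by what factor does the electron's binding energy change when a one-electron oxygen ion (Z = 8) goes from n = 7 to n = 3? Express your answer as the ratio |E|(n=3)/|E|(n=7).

49/9

|E| ∝ Z^2 · n^-2; with Z fixed, |E| ∝ n^-2.
|E|(n=3)/|E|(n=7) = (3/7)^-2 = 49/9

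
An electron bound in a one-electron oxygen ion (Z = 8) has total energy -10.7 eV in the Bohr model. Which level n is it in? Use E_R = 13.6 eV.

E_n = −E_R Z²/n² ⇒ n² = E_R Z²/(−E_n) = 13.6 × 8² / 10.7 ≈ 81.35
n = 9

9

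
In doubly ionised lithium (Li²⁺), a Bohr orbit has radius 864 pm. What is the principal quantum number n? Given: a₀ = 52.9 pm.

r_n = n²a₀/Z ⇒ n² = rZ/a₀ = 864 × 3 / 52.9 ≈ 49.00
n = 7

7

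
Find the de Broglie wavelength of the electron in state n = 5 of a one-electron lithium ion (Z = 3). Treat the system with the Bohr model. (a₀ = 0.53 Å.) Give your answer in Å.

The Bohr quantisation condition is nλ = 2πr_n.
r_n = n²a₀/Z = 4.4 Å
λ = 2πr_n/n = 2π·4.4/5 = 5.6 Å

5.6 Å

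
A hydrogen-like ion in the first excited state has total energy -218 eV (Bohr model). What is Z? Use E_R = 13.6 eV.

E_n = −E_R Z²/n² ⇒ Z² = −E_n n²/E_R = 218 × 2² / 13.6 ≈ 64.12
Z = 8

8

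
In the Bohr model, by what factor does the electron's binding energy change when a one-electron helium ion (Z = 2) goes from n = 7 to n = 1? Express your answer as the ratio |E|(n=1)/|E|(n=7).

|E| ∝ Z^2 · n^-2; with Z fixed, |E| ∝ n^-2.
|E|(n=1)/|E|(n=7) = (1/7)^-2 = 49

49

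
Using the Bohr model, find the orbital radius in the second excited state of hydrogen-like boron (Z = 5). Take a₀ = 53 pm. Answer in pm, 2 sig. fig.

r_n = n²a₀/Z = 3² × 53 / 5
    = 9 × 53 / 5 = 95 pm

95 pm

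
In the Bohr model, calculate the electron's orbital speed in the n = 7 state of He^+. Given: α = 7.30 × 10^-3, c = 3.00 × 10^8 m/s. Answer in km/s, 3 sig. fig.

v_n = Zαc/n = 2 × 0.00730 × 3.00 × 10^8 / 7
    = 626 km/s

626 km/s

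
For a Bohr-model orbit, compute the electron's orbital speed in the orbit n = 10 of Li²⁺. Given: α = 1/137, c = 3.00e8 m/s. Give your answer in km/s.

657 km/s

v_n = Zαc/n = 3 × 0.00730 × 3.00e8 / 10
    = 657 km/s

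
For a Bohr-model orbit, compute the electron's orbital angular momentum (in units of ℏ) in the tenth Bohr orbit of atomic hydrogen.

10

L_n = nℏ, so L/ℏ = n = 10.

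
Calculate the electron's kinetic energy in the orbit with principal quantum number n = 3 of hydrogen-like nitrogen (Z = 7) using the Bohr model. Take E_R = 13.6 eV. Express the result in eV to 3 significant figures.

For a Coulomb orbit the virial theorem gives K = −E_n.
E_n = −E_R·Z²/n², so K = E_R·Z²/n² = 13.6 × 7²/3² = 74.0 eV

74.0 eV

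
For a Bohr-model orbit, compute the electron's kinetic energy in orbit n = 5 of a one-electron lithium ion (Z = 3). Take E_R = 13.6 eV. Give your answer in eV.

4.90 eV

For a Coulomb orbit the virial theorem gives K = −E_n.
E_n = −E_R·Z²/n², so K = E_R·Z²/n² = 13.6 × 3²/5² = 4.90 eV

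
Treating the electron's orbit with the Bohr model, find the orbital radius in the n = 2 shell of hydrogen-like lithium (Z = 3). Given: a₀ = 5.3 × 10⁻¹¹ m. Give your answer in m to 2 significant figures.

7.1 × 10⁻¹¹ m

r_n = n²a₀/Z = 2² × 5.3 × 10⁻¹¹ / 3
    = 4 × 5.3 × 10⁻¹¹ / 3 = 7.1 × 10⁻¹¹ m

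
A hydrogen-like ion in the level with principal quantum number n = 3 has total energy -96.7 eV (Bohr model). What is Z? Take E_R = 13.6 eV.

E_n = −E_R Z²/n² ⇒ Z² = −E_n n²/E_R = 96.7 × 3² / 13.6 ≈ 63.99
Z = 8

8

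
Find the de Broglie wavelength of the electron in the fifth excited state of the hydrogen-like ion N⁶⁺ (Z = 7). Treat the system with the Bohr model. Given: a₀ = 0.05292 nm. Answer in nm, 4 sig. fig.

The Bohr quantisation condition is nλ = 2πr_n.
r_n = n²a₀/Z = 0.2722 nm
λ = 2πr_n/n = 2π·0.2722/6 = 0.2850 nm

0.2850 nm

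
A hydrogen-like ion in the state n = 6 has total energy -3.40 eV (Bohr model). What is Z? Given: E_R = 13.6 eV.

3

E_n = −E_R Z²/n² ⇒ Z² = −E_n n²/E_R = 3.40 × 6² / 13.6 ≈ 9.00
Z = 3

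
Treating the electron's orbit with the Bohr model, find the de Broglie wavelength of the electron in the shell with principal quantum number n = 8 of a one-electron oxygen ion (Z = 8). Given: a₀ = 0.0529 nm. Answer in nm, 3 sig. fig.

0.332 nm

The Bohr quantisation condition is nλ = 2πr_n.
r_n = n²a₀/Z = 0.423 nm
λ = 2πr_n/n = 2π·0.423/8 = 0.332 nm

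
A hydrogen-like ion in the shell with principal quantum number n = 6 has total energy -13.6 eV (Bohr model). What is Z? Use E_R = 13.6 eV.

6

E_n = −E_R Z²/n² ⇒ Z² = −E_n n²/E_R = 13.6 × 6² / 13.6 ≈ 36.00
Z = 6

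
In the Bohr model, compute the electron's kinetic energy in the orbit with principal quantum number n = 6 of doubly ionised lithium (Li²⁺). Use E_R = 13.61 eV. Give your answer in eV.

For a Coulomb orbit the virial theorem gives K = −E_n.
E_n = −E_R·Z²/n², so K = E_R·Z²/n² = 13.61 × 3²/6² = 3.402 eV

3.402 eV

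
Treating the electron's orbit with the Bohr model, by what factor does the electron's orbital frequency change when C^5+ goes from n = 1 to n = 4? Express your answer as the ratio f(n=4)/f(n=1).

f ∝ Z^2 · n^-3; with Z fixed, f ∝ n^-3.
f(n=4)/f(n=1) = (4/1)^-3 = 1/64

1/64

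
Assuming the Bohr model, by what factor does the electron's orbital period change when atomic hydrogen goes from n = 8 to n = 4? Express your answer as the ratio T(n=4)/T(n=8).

1/8

T ∝ Z^-2 · n^3; with Z fixed, T ∝ n^3.
T(n=4)/T(n=8) = (4/8)^3 = 1/8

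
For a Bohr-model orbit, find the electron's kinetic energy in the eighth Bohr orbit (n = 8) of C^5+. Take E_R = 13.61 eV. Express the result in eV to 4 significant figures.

For a Coulomb orbit the virial theorem gives K = −E_n.
E_n = −E_R·Z²/n², so K = E_R·Z²/n² = 13.61 × 6²/8² = 7.656 eV

7.656 eV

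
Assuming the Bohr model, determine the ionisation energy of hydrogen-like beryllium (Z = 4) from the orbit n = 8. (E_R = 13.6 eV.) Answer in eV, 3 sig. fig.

E_n = −E_R·Z²/n² = −13.6 × 4²/8² eV = -3.40 eV
Ionisation energy = −E_n = 3.40 eV

3.40 eV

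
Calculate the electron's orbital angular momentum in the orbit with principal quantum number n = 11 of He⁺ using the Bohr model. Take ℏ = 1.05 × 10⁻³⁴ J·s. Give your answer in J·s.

1.16 × 10⁻³³ J·s

L_n = nℏ = 11 × 1.05 × 10⁻³⁴ = 1.16 × 10⁻³³ J·s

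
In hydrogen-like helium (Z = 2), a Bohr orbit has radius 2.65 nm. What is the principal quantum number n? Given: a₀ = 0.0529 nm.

r_n = n²a₀/Z ⇒ n² = rZ/a₀ = 2.65 × 2 / 0.0529 ≈ 100.19
n = 10

10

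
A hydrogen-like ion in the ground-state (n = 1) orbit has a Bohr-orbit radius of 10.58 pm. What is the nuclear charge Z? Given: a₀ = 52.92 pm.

r_n = n²a₀/Z ⇒ Z = n²a₀/r = 1² × 52.92 / 10.58 ≈ 5.00
Z = 5

5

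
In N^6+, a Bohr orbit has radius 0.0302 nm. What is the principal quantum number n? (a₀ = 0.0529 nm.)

2

r_n = n²a₀/Z ⇒ n² = rZ/a₀ = 0.0302 × 7 / 0.0529 ≈ 4.00
n = 2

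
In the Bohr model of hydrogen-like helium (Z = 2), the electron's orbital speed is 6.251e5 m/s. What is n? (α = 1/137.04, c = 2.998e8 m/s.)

v_n = Zαc/n ⇒ n = Zαc/v = 2 × 0.007297 × 2.998e8 / 6.251e5 ≈ 7.00
n = 7

7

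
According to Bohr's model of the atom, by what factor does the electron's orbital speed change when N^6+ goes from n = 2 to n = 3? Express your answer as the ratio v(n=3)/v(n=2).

2/3

v ∝ Z^1 · n^-1; with Z fixed, v ∝ n^-1.
v(n=3)/v(n=2) = (3/2)^-1 = 2/3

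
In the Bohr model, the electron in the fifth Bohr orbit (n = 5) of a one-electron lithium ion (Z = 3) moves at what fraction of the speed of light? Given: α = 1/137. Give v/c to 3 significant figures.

v_n = Zαc/n, so v/c = Zα/n = 3 × 0.00730 / 5 = 0.00438

0.00438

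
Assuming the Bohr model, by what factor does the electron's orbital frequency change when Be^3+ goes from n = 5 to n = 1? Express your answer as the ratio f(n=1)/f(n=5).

f ∝ Z^2 · n^-3; with Z fixed, f ∝ n^-3.
f(n=1)/f(n=5) = (1/5)^-3 = 125

125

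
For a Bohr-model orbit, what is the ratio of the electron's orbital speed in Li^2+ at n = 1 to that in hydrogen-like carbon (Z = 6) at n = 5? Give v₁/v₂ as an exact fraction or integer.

v ∝ Z^1 · n^-1
v₁/v₂ = (3/6)^1 · (1/5)^-1 = 5/2

5/2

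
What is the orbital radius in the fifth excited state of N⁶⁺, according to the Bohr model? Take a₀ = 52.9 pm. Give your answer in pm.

r_n = n²a₀/Z = 6² × 52.9 / 7
    = 36 × 52.9 / 7 = 272 pm

272 pm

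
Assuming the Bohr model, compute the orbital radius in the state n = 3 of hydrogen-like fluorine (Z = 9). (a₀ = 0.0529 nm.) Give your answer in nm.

r_n = n²a₀/Z = 3² × 0.0529 / 9
    = 9 × 0.0529 / 9 = 0.0529 nm

0.0529 nm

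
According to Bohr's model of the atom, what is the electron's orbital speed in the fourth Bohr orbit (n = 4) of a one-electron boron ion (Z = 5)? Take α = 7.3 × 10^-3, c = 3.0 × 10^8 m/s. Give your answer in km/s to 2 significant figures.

v_n = Zαc/n = 5 × 0.0073 × 3.0 × 10^8 / 4
    = 2700 km/s

2700 km/s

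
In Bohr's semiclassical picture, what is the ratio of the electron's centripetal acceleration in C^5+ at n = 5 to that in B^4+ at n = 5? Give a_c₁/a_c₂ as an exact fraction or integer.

a_c ∝ Z^3 · n^-4
a_c₁/a_c₂ = (6/5)^3 · (5/5)^-4 = 216/125

216/125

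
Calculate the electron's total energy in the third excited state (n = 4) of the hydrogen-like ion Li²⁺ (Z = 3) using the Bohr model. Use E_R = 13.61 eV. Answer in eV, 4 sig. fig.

-7.656 eV

E_n = −E_R·Z²/n² = −13.61 × 3²/4² = -7.656 eV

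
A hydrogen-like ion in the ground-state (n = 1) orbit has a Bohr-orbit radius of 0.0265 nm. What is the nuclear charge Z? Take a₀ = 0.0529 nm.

r_n = n²a₀/Z ⇒ Z = n²a₀/r = 1² × 0.0529 / 0.0265 ≈ 2.00
Z = 2

2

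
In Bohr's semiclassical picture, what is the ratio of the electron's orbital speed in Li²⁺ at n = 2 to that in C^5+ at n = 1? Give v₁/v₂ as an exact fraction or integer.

1/4

v ∝ Z^1 · n^-1
v₁/v₂ = (3/6)^1 · (2/1)^-1 = 1/4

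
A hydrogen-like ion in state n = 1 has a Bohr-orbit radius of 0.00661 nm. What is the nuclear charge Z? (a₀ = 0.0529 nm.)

r_n = n²a₀/Z ⇒ Z = n²a₀/r = 1² × 0.0529 / 0.00661 ≈ 8.00
Z = 8

8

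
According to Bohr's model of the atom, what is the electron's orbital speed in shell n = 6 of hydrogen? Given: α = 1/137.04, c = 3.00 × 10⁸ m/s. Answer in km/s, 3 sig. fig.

365 km/s

v_n = Zαc/n = 1 × 0.00730 × 3.00 × 10⁸ / 6
    = 365 km/s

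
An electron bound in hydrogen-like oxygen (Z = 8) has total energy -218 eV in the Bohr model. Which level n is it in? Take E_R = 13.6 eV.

E_n = −E_R Z²/n² ⇒ n² = E_R Z²/(−E_n) = 13.6 × 8² / 218 ≈ 3.99
n = 2

2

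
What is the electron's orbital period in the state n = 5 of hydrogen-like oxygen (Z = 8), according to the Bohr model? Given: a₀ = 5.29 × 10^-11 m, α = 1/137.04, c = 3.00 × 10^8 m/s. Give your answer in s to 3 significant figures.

r = n²a₀/Z = 5²·5.29 × 10^-11/8 = 1.65 × 10^-10 m
v = Zαc/n = 8·0.00730·3.00 × 10^8/5 = 3.50 × 10^6 m/s
T = 2πr/v = 2.97 × 10^-16 s

2.97 × 10^-16 s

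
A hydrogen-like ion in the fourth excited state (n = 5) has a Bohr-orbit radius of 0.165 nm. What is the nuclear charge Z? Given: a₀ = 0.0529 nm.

r_n = n²a₀/Z ⇒ Z = n²a₀/r = 5² × 0.0529 / 0.165 ≈ 8.02
Z = 8

8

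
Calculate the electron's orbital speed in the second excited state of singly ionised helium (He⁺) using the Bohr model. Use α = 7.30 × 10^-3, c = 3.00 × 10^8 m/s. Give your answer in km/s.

v_n = Zαc/n = 2 × 0.00730 × 3.00 × 10^8 / 3
    = 1460 km/s

1460 km/s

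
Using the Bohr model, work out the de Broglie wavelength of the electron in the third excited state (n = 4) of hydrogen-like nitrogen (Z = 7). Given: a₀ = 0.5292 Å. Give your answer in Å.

1.900 Å

The Bohr quantisation condition is nλ = 2πr_n.
r_n = n²a₀/Z = 1.210 Å
λ = 2πr_n/n = 2π·1.210/4 = 1.900 Å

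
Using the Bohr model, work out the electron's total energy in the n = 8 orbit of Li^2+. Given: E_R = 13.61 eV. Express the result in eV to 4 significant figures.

E_n = −E_R·Z²/n² = −13.61 × 3²/8² = -1.914 eV

-1.914 eV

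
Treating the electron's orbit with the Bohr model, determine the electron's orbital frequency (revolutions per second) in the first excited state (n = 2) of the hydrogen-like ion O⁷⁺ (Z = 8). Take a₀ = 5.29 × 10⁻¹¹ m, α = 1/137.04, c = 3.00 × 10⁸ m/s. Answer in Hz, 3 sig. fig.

r = n²a₀/Z = 2.65 × 10⁻¹¹ m, v = Zαc/n = 8.76 × 10⁶ m/s
f = v/(2πr) = 5.27 × 10¹⁶ Hz

5.27 × 10¹⁶ Hz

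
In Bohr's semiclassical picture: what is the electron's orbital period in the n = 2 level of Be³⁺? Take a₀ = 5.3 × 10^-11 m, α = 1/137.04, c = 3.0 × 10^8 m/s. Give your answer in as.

r = n²a₀/Z = 2²·5.3 × 10^-11/4 = 5.3 × 10^-11 m
v = Zαc/n = 4·0.0073·3.0 × 10^8/2 = 4.4 × 10^6 m/s
T = 2πr/v = 7.6 × 10^-17 s = 76 as

76 as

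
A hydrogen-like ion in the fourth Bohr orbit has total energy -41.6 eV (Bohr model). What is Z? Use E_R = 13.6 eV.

7

E_n = −E_R Z²/n² ⇒ Z² = −E_n n²/E_R = 41.6 × 4² / 13.6 ≈ 48.94
Z = 7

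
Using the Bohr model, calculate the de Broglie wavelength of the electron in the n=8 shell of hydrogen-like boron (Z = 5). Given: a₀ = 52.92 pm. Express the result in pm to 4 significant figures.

532.0 pm

The Bohr quantisation condition is nλ = 2πr_n.
r_n = n²a₀/Z = 677.4 pm
λ = 2πr_n/n = 2π·677.4/8 = 532.0 pm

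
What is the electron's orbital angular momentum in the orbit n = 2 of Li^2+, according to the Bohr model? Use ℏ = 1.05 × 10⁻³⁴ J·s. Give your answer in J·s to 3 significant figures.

2.10 × 10⁻³⁴ J·s

L_n = nℏ = 2 × 1.05 × 10⁻³⁴ = 2.10 × 10⁻³⁴ J·s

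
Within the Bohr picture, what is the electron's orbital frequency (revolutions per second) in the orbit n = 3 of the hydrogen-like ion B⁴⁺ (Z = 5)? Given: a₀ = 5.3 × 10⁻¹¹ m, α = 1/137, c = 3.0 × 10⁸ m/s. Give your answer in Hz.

r = n²a₀/Z = 9.5 × 10⁻¹¹ m, v = Zαc/n = 3.6 × 10⁶ m/s
f = v/(2πr) = 6.1 × 10¹⁵ Hz

6.1 × 10¹⁵ Hz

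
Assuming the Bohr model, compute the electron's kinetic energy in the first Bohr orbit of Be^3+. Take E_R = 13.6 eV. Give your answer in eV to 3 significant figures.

218 eV

For a Coulomb orbit the virial theorem gives K = −E_n.
E_n = −E_R·Z²/n², so K = E_R·Z²/n² = 13.6 × 4²/1² = 218 eV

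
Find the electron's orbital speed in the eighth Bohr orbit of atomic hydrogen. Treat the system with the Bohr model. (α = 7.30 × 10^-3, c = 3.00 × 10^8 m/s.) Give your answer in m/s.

v_n = Zαc/n = 1 × 0.00730 × 3.00 × 10^8 / 8
    = 2.74 × 10^5 m/s

2.74 × 10^5 m/s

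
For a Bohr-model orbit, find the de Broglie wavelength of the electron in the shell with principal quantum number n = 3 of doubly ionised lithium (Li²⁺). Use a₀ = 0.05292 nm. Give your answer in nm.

0.3325 nm

The Bohr quantisation condition is nλ = 2πr_n.
r_n = n²a₀/Z = 0.1588 nm
λ = 2πr_n/n = 2π·0.1588/3 = 0.3325 nm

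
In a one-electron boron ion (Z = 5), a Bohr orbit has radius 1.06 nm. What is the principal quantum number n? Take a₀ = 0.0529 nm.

r_n = n²a₀/Z ⇒ n² = rZ/a₀ = 1.06 × 5 / 0.0529 ≈ 100.19
n = 10

10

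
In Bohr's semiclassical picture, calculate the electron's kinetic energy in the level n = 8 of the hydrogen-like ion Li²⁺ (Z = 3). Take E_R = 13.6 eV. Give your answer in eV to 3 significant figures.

1.91 eV

For a Coulomb orbit the virial theorem gives K = −E_n.
E_n = −E_R·Z²/n², so K = E_R·Z²/n² = 13.6 × 3²/8² = 1.91 eV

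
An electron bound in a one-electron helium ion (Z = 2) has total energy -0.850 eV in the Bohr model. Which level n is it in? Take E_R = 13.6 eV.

E_n = −E_R Z²/n² ⇒ n² = E_R Z²/(−E_n) = 13.6 × 2² / 0.850 ≈ 64.00
n = 8

8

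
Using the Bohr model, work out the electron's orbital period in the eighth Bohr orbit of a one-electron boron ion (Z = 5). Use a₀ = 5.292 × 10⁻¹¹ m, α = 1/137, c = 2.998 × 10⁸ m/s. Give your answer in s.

3.112 × 10⁻¹⁵ s

r = n²a₀/Z = 8²·5.292 × 10⁻¹¹/5 = 6.774 × 10⁻¹⁰ m
v = Zαc/n = 5·0.007299·2.998 × 10⁸/8 = 1.368 × 10⁶ m/s
T = 2πr/v = 3.112 × 10⁻¹⁵ s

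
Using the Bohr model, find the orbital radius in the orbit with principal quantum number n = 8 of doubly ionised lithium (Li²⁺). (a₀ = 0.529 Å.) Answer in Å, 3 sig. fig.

r_n = n²a₀/Z = 8² × 0.529 / 3
    = 64 × 0.529 / 3 = 11.3 Å

11.3 Å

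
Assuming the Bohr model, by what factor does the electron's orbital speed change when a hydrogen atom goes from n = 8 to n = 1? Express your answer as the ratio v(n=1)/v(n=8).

8

v ∝ Z^1 · n^-1; with Z fixed, v ∝ n^-1.
v(n=1)/v(n=8) = (1/8)^-1 = 8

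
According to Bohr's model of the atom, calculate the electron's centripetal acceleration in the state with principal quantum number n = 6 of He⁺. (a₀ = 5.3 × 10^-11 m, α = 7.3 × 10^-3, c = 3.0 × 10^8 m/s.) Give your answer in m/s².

r = n²a₀/Z = 9.5 × 10^-10 m, v = Zαc/n = 7.3 × 10^5 m/s
a = v²/r = (7.3 × 10^5)² / 9.5 × 10^-10 = 5.6 × 10^20 m/s²

5.6 × 10^20 m/s²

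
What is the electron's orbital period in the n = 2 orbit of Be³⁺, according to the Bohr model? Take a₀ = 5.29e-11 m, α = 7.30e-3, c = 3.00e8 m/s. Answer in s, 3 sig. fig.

r = n²a₀/Z = 2²·5.29e-11/4 = 5.29e-11 m
v = Zαc/n = 4·0.00730·3.00e8/2 = 4.38e6 m/s
T = 2πr/v = 7.59e-17 s

7.59e-17 s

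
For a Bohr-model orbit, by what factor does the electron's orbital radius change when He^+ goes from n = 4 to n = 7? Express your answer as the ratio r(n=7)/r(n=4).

r ∝ Z^-1 · n^2; with Z fixed, r ∝ n^2.
r(n=7)/r(n=4) = (7/4)^2 = 49/16

49/16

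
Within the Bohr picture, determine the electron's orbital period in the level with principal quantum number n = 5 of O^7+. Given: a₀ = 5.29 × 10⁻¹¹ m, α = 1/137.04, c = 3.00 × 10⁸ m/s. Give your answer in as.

r = n²a₀/Z = 5²·5.29 × 10⁻¹¹/8 = 1.65 × 10⁻¹⁰ m
v = Zαc/n = 8·0.00730·3.00 × 10⁸/5 = 3.50 × 10⁶ m/s
T = 2πr/v = 2.97 × 10⁻¹⁶ s = 297 as

297 as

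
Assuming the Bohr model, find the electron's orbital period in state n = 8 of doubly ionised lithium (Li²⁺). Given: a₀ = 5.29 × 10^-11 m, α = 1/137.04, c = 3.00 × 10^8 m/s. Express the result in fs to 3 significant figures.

8.64 fs

r = n²a₀/Z = 8²·5.29 × 10^-11/3 = 1.13 × 10^-9 m
v = Zαc/n = 3·0.00730·3.00 × 10^8/8 = 8.21 × 10^5 m/s
T = 2πr/v = 8.64 × 10^-15 s = 8.64 fs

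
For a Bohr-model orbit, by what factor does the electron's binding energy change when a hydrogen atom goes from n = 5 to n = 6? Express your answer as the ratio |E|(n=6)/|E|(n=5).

|E| ∝ Z^2 · n^-2; with Z fixed, |E| ∝ n^-2.
|E|(n=6)/|E|(n=5) = (6/5)^-2 = 25/36

25/36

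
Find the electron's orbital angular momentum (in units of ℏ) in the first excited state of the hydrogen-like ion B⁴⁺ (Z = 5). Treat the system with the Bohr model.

L_n = nℏ, so L/ℏ = n = 2.

2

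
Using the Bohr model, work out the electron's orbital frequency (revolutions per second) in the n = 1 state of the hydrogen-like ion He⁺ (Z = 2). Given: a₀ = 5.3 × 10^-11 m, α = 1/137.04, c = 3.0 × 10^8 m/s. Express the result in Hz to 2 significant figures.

r = n²a₀/Z = 2.6 × 10^-11 m, v = Zαc/n = 4.4 × 10^6 m/s
f = v/(2πr) = 2.6 × 10^16 Hz

2.6 × 10^16 Hz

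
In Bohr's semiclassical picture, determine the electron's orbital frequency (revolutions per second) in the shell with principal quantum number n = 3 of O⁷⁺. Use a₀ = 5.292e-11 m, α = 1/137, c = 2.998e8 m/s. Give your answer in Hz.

1.560e16 Hz

r = n²a₀/Z = 5.954e-11 m, v = Zαc/n = 5.836e6 m/s
f = v/(2πr) = 1.560e16 Hz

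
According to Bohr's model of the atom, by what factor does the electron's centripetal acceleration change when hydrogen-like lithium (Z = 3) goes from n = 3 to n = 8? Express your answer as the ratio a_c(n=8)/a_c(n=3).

81/4096

a_c ∝ Z^3 · n^-4; with Z fixed, a_c ∝ n^-4.
a_c(n=8)/a_c(n=3) = (8/3)^-4 = 81/4096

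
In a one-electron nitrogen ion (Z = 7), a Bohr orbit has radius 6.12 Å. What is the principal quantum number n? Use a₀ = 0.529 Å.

r_n = n²a₀/Z ⇒ n² = rZ/a₀ = 6.12 × 7 / 0.529 ≈ 80.98
n = 9

9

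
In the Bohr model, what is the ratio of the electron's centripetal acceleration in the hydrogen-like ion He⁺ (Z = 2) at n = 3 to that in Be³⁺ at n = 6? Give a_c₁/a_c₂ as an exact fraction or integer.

2

a_c ∝ Z^3 · n^-4
a_c₁/a_c₂ = (2/4)^3 · (3/6)^-4 = 2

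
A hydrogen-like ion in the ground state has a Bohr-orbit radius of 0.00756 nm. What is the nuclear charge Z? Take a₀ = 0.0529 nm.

r_n = n²a₀/Z ⇒ Z = n²a₀/r = 1² × 0.0529 / 0.00756 ≈ 7.00
Z = 7

7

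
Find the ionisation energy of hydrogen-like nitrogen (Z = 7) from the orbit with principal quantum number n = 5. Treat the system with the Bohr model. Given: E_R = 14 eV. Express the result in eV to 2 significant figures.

E_n = −E_R·Z²/n² = −14 × 7²/5² eV = -27 eV
Ionisation energy = −E_n = 27 eV

27 eV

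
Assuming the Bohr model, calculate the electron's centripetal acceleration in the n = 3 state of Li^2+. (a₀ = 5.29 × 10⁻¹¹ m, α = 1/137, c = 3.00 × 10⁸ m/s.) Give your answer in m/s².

3.02 × 10²² m/s²

r = n²a₀/Z = 1.59 × 10⁻¹⁰ m, v = Zαc/n = 2.19 × 10⁶ m/s
a = v²/r = (2.19 × 10⁶)² / 1.59 × 10⁻¹⁰ = 3.02 × 10²² m/s²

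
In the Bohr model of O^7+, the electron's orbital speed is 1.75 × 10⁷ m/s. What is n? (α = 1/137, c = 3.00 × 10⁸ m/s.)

v_n = Zαc/n ⇒ n = Zαc/v = 8 × 0.00730 × 3.00 × 10⁸ / 1.75 × 10⁷ ≈ 1.00
n = 1

1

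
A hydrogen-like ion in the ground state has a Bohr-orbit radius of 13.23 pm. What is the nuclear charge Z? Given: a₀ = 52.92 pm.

4

r_n = n²a₀/Z ⇒ Z = n²a₀/r = 1² × 52.92 / 13.23 ≈ 4.00
Z = 4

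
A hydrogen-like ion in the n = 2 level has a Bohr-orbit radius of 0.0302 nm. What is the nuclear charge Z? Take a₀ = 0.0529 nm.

7

r_n = n²a₀/Z ⇒ Z = n²a₀/r = 2² × 0.0529 / 0.0302 ≈ 7.01
Z = 7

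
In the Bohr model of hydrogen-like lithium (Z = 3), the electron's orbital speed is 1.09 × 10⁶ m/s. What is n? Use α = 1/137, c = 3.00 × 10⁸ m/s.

v_n = Zαc/n ⇒ n = Zαc/v = 3 × 0.00730 × 3.00 × 10⁸ / 1.09 × 10⁶ ≈ 6.03
n = 6

6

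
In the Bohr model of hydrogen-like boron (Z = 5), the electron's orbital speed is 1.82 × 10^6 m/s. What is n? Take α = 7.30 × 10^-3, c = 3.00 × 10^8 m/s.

v_n = Zαc/n ⇒ n = Zαc/v = 5 × 0.00730 × 3.00 × 10^8 / 1.82 × 10^6 ≈ 6.02
n = 6

6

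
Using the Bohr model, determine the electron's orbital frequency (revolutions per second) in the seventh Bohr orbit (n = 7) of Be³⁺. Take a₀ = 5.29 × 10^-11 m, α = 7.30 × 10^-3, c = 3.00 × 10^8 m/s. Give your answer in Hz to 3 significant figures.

r = n²a₀/Z = 6.48 × 10^-10 m, v = Zαc/n = 1.25 × 10^6 m/s
f = v/(2πr) = 3.07 × 10^14 Hz

3.07 × 10^14 Hz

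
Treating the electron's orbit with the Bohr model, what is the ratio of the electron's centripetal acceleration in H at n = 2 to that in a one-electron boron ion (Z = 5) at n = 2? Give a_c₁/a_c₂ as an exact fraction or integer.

1/125

a_c ∝ Z^3 · n^-4
a_c₁/a_c₂ = (1/5)^3 · (2/2)^-4 = 1/125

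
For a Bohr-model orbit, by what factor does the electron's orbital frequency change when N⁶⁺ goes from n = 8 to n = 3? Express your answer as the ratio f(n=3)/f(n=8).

f ∝ Z^2 · n^-3; with Z fixed, f ∝ n^-3.
f(n=3)/f(n=8) = (3/8)^-3 = 512/27

512/27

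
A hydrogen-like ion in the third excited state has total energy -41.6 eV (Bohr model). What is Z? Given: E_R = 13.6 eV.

7

E_n = −E_R Z²/n² ⇒ Z² = −E_n n²/E_R = 41.6 × 4² / 13.6 ≈ 48.94
Z = 7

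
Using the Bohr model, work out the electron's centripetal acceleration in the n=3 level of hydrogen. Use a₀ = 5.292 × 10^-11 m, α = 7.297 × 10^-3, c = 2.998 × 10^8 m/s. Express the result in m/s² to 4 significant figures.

1.116 × 10^21 m/s²

r = n²a₀/Z = 4.763 × 10^-10 m, v = Zαc/n = 7.292 × 10^5 m/s
a = v²/r = (7.292 × 10^5)² / 4.763 × 10^-10 = 1.116 × 10^21 m/s²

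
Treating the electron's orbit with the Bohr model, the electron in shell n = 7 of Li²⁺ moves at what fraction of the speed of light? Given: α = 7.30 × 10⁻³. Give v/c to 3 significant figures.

v_n = Zαc/n, so v/c = Zα/n = 3 × 0.00730 / 7 = 0.00313

0.00313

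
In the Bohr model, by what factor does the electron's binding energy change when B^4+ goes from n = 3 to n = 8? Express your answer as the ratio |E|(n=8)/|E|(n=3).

|E| ∝ Z^2 · n^-2; with Z fixed, |E| ∝ n^-2.
|E|(n=8)/|E|(n=3) = (8/3)^-2 = 9/64

9/64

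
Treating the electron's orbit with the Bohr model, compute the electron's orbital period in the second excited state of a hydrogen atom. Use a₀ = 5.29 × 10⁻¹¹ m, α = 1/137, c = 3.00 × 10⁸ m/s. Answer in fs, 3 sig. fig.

4.10 fs

r = n²a₀/Z = 3²·5.29 × 10⁻¹¹/1 = 4.76 × 10⁻¹⁰ m
v = Zαc/n = 1·0.00730·3.00 × 10⁸/3 = 7.30 × 10⁵ m/s
T = 2πr/v = 4.10 × 10⁻¹⁵ s = 4.10 fs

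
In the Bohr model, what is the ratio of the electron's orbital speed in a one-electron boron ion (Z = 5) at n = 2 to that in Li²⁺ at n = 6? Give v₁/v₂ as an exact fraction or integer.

v ∝ Z^1 · n^-1
v₁/v₂ = (5/3)^1 · (2/6)^-1 = 5

5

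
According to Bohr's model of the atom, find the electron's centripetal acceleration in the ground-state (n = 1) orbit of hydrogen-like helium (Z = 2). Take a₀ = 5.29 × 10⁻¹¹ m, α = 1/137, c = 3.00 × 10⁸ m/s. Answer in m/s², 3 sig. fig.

r = n²a₀/Z = 2.65 × 10⁻¹¹ m, v = Zαc/n = 4.38 × 10⁶ m/s
a = v²/r = (4.38 × 10⁶)² / 2.65 × 10⁻¹¹ = 7.25 × 10²³ m/s²

7.25 × 10²³ m/s²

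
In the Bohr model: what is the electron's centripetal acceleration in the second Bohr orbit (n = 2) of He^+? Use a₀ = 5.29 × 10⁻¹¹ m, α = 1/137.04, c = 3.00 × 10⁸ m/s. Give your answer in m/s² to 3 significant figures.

4.53 × 10²² m/s²

r = n²a₀/Z = 1.06 × 10⁻¹⁰ m, v = Zαc/n = 2.19 × 10⁶ m/s
a = v²/r = (2.19 × 10⁶)² / 1.06 × 10⁻¹⁰ = 4.53 × 10²² m/s²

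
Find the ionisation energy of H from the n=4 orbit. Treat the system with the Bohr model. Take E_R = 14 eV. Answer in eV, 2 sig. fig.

E_n = −E_R·Z²/n² = −14 × 1²/4² eV = -0.88 eV
Ionisation energy = −E_n = 0.88 eV

0.88 eV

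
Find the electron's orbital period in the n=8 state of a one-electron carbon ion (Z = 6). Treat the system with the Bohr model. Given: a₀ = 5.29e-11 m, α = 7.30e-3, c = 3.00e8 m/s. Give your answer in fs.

2.16 fs

r = n²a₀/Z = 8²·5.29e-11/6 = 5.64e-10 m
v = Zαc/n = 6·0.00730·3.00e8/8 = 1.64e6 m/s
T = 2πr/v = 2.16e-15 s = 2.16 fs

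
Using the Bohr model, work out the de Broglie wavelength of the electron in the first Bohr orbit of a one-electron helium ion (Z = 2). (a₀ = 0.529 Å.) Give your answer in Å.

1.66 Å

The Bohr quantisation condition is nλ = 2πr_n.
r_n = n²a₀/Z = 0.265 Å
λ = 2πr_n/n = 2π·0.265/1 = 1.66 Å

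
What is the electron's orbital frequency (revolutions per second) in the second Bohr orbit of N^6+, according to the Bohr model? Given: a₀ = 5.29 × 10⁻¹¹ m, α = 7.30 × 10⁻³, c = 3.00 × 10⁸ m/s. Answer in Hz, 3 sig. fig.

r = n²a₀/Z = 3.02 × 10⁻¹¹ m, v = Zαc/n = 7.67 × 10⁶ m/s
f = v/(2πr) = 4.04 × 10¹⁶ Hz

4.04 × 10¹⁶ Hz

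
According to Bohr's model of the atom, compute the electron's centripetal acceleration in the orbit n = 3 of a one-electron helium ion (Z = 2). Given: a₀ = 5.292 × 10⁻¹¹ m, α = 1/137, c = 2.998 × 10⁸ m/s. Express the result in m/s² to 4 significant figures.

r = n²a₀/Z = 2.381 × 10⁻¹⁰ m, v = Zαc/n = 1.459 × 10⁶ m/s
a = v²/r = (1.459 × 10⁶)² / 2.381 × 10⁻¹⁰ = 8.937 × 10²¹ m/s²

8.937 × 10²¹ m/s²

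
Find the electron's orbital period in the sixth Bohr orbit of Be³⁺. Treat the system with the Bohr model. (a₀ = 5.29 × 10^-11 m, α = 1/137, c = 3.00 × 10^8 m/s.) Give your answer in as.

r = n²a₀/Z = 6²·5.29 × 10^-11/4 = 4.76 × 10^-10 m
v = Zαc/n = 4·0.00730·3.00 × 10^8/6 = 1.46 × 10^6 m/s
T = 2πr/v = 2.05 × 10^-15 s = 2050 as

2050 as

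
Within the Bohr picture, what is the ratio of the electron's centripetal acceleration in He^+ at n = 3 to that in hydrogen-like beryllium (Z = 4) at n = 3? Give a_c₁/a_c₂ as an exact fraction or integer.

1/8

a_c ∝ Z^3 · n^-4
a_c₁/a_c₂ = (2/4)^3 · (3/3)^-4 = 1/8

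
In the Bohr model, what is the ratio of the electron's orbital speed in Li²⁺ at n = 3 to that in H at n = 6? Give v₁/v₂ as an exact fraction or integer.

6

v ∝ Z^1 · n^-1
v₁/v₂ = (3/1)^1 · (3/6)^-1 = 6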